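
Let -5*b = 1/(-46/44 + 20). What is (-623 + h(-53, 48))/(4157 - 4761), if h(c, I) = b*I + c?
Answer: 117543/104945 ≈ 1.1200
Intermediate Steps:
b = -22/2085 (b = -1/(5*(-46/44 + 20)) = -1/(5*(-46*1/44 + 20)) = -1/(5*(-23/22 + 20)) = -1/(5*417/22) = -⅕*22/417 = -22/2085 ≈ -0.010552)
h(c, I) = c - 22*I/2085 (h(c, I) = -22*I/2085 + c = c - 22*I/2085)
(-623 + h(-53, 48))/(4157 - 4761) = (-623 + (-53 - 22/2085*48))/(4157 - 4761) = (-623 + (-53 - 352/695))/(-604) = (-623 - 37187/695)*(-1/604) = -470172/695*(-1/604) = 117543/104945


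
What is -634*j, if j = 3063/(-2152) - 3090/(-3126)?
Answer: 154551131/560596 ≈ 275.69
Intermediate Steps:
j = -487543/1121192 (j = 3063*(-1/2152) - 3090*(-1/3126) = -3063/2152 + 515/521 = -487543/1121192 ≈ -0.43484)
-634*j = -634*(-487543/1121192) = 154551131/560596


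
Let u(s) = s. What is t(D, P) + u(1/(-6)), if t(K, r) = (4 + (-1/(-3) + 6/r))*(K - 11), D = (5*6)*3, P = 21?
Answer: 15319/42 ≈ 364.74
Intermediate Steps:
D = 90 (D = 30*3 = 90)
t(K, r) = (-11 + K)*(13/3 + 6/r) (t(K, r) = (4 + (-1*(-1/3) + 6/r))*(-11 + K) = (4 + (1/3 + 6/r))*(-11 + K) = (13/3 + 6/r)*(-11 + K) = (-11 + K)*(13/3 + 6/r))
t(D, P) + u(1/(-6)) = (1/3)*(-198 + 18*90 + 13*21*(-11 + 90))/21 + 1/(-6) = (1/3)*(1/21)*(-198 + 1620 + 13*21*79) - 1/6 = (1/3)*(1/21)*(-198 + 1620 + 21567) - 1/6 = (1/3)*(1/21)*22989 - 1/6 = 7663/21 - 1/6 = 15319/42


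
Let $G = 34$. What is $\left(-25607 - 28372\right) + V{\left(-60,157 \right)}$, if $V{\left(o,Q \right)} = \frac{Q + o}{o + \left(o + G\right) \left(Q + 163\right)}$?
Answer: $- \frac{452344117}{8380} \approx -53979.0$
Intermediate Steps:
$V{\left(o,Q \right)} = \frac{Q + o}{o + \left(34 + o\right) \left(163 + Q\right)}$ ($V{\left(o,Q \right)} = \frac{Q + o}{o + \left(o + 34\right) \left(Q + 163\right)} = \frac{Q + o}{o + \left(34 + o\right) \left(163 + Q\right)}$)
$\left(-25607 - 28372\right) + V{\left(-60,157 \right)} = \left(-25607 - 28372\right) + \frac{157 - 60}{5542 + 34 \cdot 157 + 164 \left(-60\right) + 157 \left(-60\right)} = -53979 + \frac{1}{5542 + 5338 - 9840 - 9420} \cdot 97 = -53979 + \frac{1}{-8380} \cdot 97 = -53979 - \frac{97}{8380} = - \frac{452344117}{8380}$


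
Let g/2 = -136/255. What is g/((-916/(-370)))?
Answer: -296/687 ≈ -0.43086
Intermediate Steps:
g = -16/15 (g = 2*(-136/255) = 2*(-136*1/255) = 2*(-8/15) = -16/15 ≈ -1.0667)
g/((-916/(-370))) = -16/(15*((-916/(-370)))) = -16/(15*((-916*(-1/370)))) = -16/(15*458/185) = -16/15*185/458 = -296/687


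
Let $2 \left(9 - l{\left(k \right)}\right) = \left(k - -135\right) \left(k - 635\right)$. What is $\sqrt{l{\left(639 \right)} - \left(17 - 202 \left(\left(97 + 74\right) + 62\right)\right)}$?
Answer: $\sqrt{45510} \approx 213.33$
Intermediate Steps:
$l{\left(k \right)} = 9 - \frac{\left(-635 + k\right) \left(135 + k\right)}{2}$ ($l{\left(k \right)} = 9 - \frac{\left(k - -135\right) \left(k - 635\right)}{2} = 9 - \frac{\left(k + 135\right) \left(-635 + k\right)}{2} = 9 - \frac{\left(135 + k\right) \left(-635 + k\right)}{2} = 9 - \frac{\left(-635 + k\right) \left(135 + k\right)}{2}$)
$\sqrt{l{\left(639 \right)} - \left(17 - 202 \left(\left(97 + 74\right) + 62\right)\right)} = \sqrt{\left(\frac{85743}{2} + 250 \cdot 639 - \frac{639^{2}}{2}\right) - \left(17 - 202 \left(\left(97 + 74\right) + 62\right)\right)} = \sqrt{\left(\frac{85743}{2} + 159750 - \frac{408321}{2}\right) - \left(17 - 202 \left(171 + 62\right)\right)} = \sqrt{\left(\frac{85743}{2} + 159750 - \frac{408321}{2}\right) + \left(202 \cdot 233 - 17\right)} = \sqrt{-1539 + \left(47066 - 17\right)} = \sqrt{-1539 + 47049} = \sqrt{45510}$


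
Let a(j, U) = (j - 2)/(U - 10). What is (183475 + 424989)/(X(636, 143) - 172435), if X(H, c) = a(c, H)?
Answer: -22405792/6349657 ≈ -3.5287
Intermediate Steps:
a(j, U) = (-2 + j)/(-10 + U)
X(H, c) = (-2 + c)/(-10 + H)
(183475 + 424989)/(X(636, 143) - 172435) = (183475 + 424989)/((-2 + 143)/(-10 + 636) - 172435) = 608464/(141/626 - 172435) = 608464/(-107944169/626) = 608464*(-626/107944169) = -22405792/6349657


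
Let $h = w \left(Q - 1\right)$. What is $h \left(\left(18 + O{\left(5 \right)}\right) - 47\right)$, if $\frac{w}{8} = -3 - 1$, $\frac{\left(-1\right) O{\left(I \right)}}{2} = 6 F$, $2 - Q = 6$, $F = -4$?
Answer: $3040$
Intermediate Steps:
$Q = -4$ ($Q = 2 - 6 = -4$)
$O{\left(I \right)} = 48$ ($O{\left(I \right)} = - 2 \cdot 6 \left(-4\right) = \left(-2\right) \left(-24\right) = 48$)
$w = -32$ ($w = 8 \left(-3 - 1\right) = 8 \left(-4\right) = -32$)
$h = 160$ ($h = - 32 \left(-4 - 1\right) = \left(-32\right) \left(-5\right) = 160$)
$h \left(\left(18 + O{\left(5 \right)}\right) - 47\right) = 160 \left(\left(18 + 48\right) - 47\right) = 160 \left(66 - 47\right) = 160 \cdot 19 = 3040$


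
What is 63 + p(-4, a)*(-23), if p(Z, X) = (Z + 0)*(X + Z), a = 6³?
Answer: 19567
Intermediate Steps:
a = 216
p(Z, X) = Z*(X + Z)
63 + p(-4, a)*(-23) = 63 - 4*(216 - 4)*(-23) = 63 - 4*212*(-23) = 63 - 848*(-23) = 63 + 19504 = 19567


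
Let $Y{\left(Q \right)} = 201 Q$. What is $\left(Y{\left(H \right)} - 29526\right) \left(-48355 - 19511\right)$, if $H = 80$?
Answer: $912526236$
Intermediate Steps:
$\left(Y{\left(H \right)} - 29526\right) \left(-48355 - 19511\right) = \left(201 \cdot 80 - 29526\right) \left(-48355 - 19511\right) = \left(16080 - 29526\right) \left(-67866\right) = \left(-13446\right) \left(-67866\right) = 912526236$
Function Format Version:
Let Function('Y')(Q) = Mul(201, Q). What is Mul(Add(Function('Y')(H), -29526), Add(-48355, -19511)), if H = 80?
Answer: 912526236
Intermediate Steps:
Mul(Add(Function('Y')(H), -29526), Add(-48355, -19511)) = Mul(Add(Mul(201, 80), -29526), Add(-48355, -19511)) = Mul(Add(16080, -29526), -67866) = Mul(-13446, -67866) = 912526236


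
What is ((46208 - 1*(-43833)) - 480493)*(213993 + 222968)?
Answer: -170612296372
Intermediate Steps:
((46208 - 1*(-43833)) - 480493)*(213993 + 222968) = ((46208 + 43833) - 480493)*436961 = (90041 - 480493)*436961 = -390452*436961 = -170612296372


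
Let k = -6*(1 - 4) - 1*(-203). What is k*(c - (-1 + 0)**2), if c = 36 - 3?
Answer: 7072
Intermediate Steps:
c = 33
k = 221 (k = -6*(-3) + 203 = 18 + 203 = 221)
k*(c - (-1 + 0)**2) = 221*(33 - (-1 + 0)**2) = 221*(33 - 1*(-1)**2) = 221*(33 - 1*1) = 221*(33 - 1) = 221*32 = 7072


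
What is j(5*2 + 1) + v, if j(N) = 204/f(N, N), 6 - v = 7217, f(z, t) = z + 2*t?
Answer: -79253/11 ≈ -7204.8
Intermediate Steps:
v = -7211 (v = 6 - 1*7217 = 6 - 7217 = -7211)
j(N) = 68/N (j(N) = 204/(N + 2*N) = 204/((3*N)) = 204*(1/(3*N)) = 68/N)
j(5*2 + 1) + v = 68/(5*2 + 1) - 7211 = 68/(10 + 1) - 7211 = 68/11 - 7211 = -79253/11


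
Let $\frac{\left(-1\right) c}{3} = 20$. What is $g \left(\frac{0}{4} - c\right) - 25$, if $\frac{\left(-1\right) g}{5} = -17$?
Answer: $5075$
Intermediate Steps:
$c = -60$ ($c = \left(-3\right) 20 = -60$)
$g = 85$ ($g = \left(-5\right) \left(-17\right) = 85$)
$g \left(\frac{0}{4} - c\right) - 25 = 85 \left(\frac{0}{4} - -60\right) - 25 = 85 \left(0 \cdot \frac{1}{4} + 60\right) - 25 = 85 \left(0 + 60\right) - 25 = 85 \cdot 60 - 25 = 5100 - 25 = 5075$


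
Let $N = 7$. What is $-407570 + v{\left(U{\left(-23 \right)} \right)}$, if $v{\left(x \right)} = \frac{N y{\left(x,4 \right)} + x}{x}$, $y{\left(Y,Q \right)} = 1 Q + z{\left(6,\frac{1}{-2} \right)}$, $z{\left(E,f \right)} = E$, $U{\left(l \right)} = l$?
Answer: $- \frac{9374157}{23} \approx -4.0757 \cdot 10^{5}$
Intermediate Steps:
$y{\left(Y,Q \right)} = 6 + Q$ ($y{\left(Y,Q \right)} = 1 Q + 6 = Q + 6 = 6 + Q$)
$v{\left(x \right)} = \frac{70 + x}{x}$ ($v{\left(x \right)} = \frac{7 \left(6 + 4\right) + x}{x} = \frac{7 \cdot 10 + x}{x} = \frac{70 + x}{x}$)
$-407570 + v{\left(U{\left(-23 \right)} \right)} = -407570 + \frac{70 - 23}{-23} = -407570 - \frac{47}{23} = - \frac{9374157}{23}$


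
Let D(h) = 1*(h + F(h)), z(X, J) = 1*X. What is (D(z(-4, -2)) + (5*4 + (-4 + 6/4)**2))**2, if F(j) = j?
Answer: 5329/16 ≈ 333.06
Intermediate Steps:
z(X, J) = X
D(h) = 2*h (D(h) = 1*(h + h) = 1*(2*h) = 2*h)
(D(z(-4, -2)) + (5*4 + (-4 + 6/4)**2))**2 = (2*(-4) + (5*4 + (-4 + 6/4)**2))**2 = (-8 + (20 + (-4 + 6*(1/4))**2))**2 = (-8 + (20 + (-4 + 3/2)**2))**2 = (-8 + (20 + (-5/2)**2))**2 = (-8 + (20 + 25/4))**2 = (-8 + 105/4)**2 = (73/4)**2 = 5329/16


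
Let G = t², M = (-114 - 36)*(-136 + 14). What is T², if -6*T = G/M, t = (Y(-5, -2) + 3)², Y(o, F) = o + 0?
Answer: 4/188375625 ≈ 2.1234e-8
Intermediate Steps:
Y(o, F) = o
t = 4 (t = (-5 + 3)² = (-2)² = 4)
M = 18300 (M = -150*(-122) = 18300)
G = 16 (G = 4² = 16)
T = -2/13725 (T = -8/(3*18300) = -⅙*4/4575 = -2/13725 ≈ -0.00014572)
T² = (-2/13725)² = 4/188375625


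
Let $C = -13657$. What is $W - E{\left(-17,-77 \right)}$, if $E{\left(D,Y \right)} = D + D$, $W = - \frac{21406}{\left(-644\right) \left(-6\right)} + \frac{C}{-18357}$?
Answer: $\frac{49321189}{1688844} \approx 29.204$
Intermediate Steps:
$W = - \frac{8099507}{1688844}$ ($W = - \frac{21406}{\left(-644\right) \left(-6\right)} - \frac{13657}{-18357} = - \frac{21406}{3864} - - \frac{13657}{18357} = \left(-21406\right) \frac{1}{3864} + \frac{13657}{18357} = - \frac{1529}{276} + \frac{13657}{18357} = - \frac{8099507}{1688844} \approx -4.7959$)
$E{\left(D,Y \right)} = 2 D$
$W - E{\left(-17,-77 \right)} = - \frac{8099507}{1688844} - 2 \left(-17\right) = - \frac{8099507}{1688844} - -34 = - \frac{8099507}{1688844} + 34 = \frac{49321189}{1688844}$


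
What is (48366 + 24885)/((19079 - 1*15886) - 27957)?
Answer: -73251/24764 ≈ -2.9580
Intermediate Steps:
(48366 + 24885)/((19079 - 1*15886) - 27957) = 73251/((19079 - 15886) - 27957) = 73251/(3193 - 27957) = 73251/(-24764) = 73251*(-1/24764) = -73251/24764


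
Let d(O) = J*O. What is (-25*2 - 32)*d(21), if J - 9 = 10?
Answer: -32718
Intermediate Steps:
J = 19 (J = 9 + 10 = 19)
d(O) = 19*O
(-25*2 - 32)*d(21) = (-25*2 - 32)*(19*21) = (-50 - 32)*399 = -82*399 = -32718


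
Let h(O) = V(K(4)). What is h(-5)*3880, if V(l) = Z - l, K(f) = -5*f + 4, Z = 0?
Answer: 62080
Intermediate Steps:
K(f) = 4 - 5*f
V(l) = -l (V(l) = 0 - l = -l)
h(O) = 16 (h(O) = -(4 - 5*4) = -(4 - 20) = -1*(-16) = 16)
h(-5)*3880 = 16*3880 = 62080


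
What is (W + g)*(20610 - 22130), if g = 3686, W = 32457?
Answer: -54937360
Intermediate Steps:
(W + g)*(20610 - 22130) = (32457 + 3686)*(20610 - 22130) = 36143*(-1520) = -54937360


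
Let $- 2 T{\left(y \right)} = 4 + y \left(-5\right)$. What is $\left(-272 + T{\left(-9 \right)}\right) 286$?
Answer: $-84799$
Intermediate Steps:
$T{\left(y \right)} = -2 + \frac{5 y}{2}$ ($T{\left(y \right)} = - \frac{4 + y \left(-5\right)}{2} = - \frac{4 - 5 y}{2} = -2 + \frac{5 y}{2}$)
$\left(-272 + T{\left(-9 \right)}\right) 286 = \left(-272 + \left(-2 + \frac{5}{2} \left(-9\right)\right)\right) 286 = \left(-272 - \frac{49}{2}\right) 286 = \left(- \frac{593}{2}\right) 286 = -84799$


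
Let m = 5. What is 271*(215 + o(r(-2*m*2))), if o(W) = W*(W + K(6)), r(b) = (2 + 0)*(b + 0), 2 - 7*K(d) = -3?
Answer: 3388855/7 ≈ 4.8412e+5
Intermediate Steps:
K(d) = 5/7 (K(d) = 2/7 - 1/7*(-3) = 2/7 + 3/7 = 5/7)
r(b) = 2*b
o(W) = W*(5/7 + W) (o(W) = W*(W + 5/7) = W*(5/7 + W))
271*(215 + o(r(-2*m*2))) = 271*(215 + (2*(-2*5*2))*(5 + 7*(2*(-2*5*2)))/7) = 271*(215 + (2*(-10*2))*(5 + 7*(2*(-10*2)))/7) = 271*(215 + (2*(-20))*(5 + 7*(2*(-20)))/7) = 271*(215 + (1/7)*(-40)*(5 + 7*(-40))) = 271*(215 + (1/7)*(-40)*(5 - 280)) = 271*(215 + (1/7)*(-40)*(-275)) = 271*(215 + 11000/7) = 271*(12505/7) = 3388855/7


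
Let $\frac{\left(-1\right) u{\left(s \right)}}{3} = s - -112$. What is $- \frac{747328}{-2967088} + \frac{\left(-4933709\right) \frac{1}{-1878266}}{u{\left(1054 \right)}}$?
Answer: $\frac{27814980659387}{110762987624484} \approx 0.25112$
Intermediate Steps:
$u{\left(s \right)} = -336 - 3 s$ ($u{\left(s \right)} = - 3 \left(s - -112\right) = - 3 \left(s + 112\right) = - 3 \left(112 + s\right) = -336 - 3 s$)
$- \frac{747328}{-2967088} + \frac{\left(-4933709\right) \frac{1}{-1878266}}{u{\left(1054 \right)}} = - \frac{747328}{-2967088} + \frac{\left(-4933709\right) \frac{1}{-1878266}}{-336 - 3162} = \left(-747328\right) \left(- \frac{1}{2967088}\right) + \frac{\left(-4933709\right) \left(- \frac{1}{1878266}\right)}{-336 - 3162} = \frac{46708}{185443} + \frac{4933709}{1878266 \left(-3498\right)} = \frac{46708}{185443} + \frac{4933709}{1878266} \left(- \frac{1}{3498}\right) = \frac{46708}{185443} - \frac{448519}{597288588} = \frac{27814980659387}{110762987624484}$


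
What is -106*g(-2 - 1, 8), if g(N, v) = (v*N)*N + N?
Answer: -7314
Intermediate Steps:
g(N, v) = N + v*N**2 (g(N, v) = (N*v)*N + N = v*N**2 + N = N + v*N**2)
-106*g(-2 - 1, 8) = -106*(-2 - 1)*(1 + (-2 - 1)*8) = -(-318)*(1 - 3*8) = -(-318)*(1 - 24) = -(-318)*(-23) = -106*69 = -7314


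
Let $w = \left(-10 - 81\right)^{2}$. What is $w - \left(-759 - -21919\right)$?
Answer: $-12879$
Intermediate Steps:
$w = 8281$ ($w = \left(-91\right)^{2} = 8281$)
$w - \left(-759 - -21919\right) = 8281 - \left(-759 - -21919\right) = 8281 - \left(-759 + 21919\right) = 8281 - 21160 = -12879$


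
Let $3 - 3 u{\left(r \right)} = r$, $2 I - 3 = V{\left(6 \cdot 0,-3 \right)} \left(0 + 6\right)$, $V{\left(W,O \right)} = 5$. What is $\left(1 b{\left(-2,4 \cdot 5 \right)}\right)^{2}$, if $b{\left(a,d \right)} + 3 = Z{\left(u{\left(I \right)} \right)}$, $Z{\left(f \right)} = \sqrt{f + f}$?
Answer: $- 18 i \approx - 18.0 i$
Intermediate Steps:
$I = \frac{33}{2}$ ($I = \frac{3}{2} + \frac{5 \left(0 + 6\right)}{2} = \frac{3}{2} + \frac{5 \cdot 6}{2} = \frac{3}{2} + \frac{1}{2} \cdot 30 = \frac{3}{2} + 15 = \frac{33}{2} \approx 16.5$)
$u{\left(r \right)} = 1 - \frac{r}{3}$
$Z{\left(f \right)} = \sqrt{2} \sqrt{f}$ ($Z{\left(f \right)} = \sqrt{2 f} = \sqrt{2} \sqrt{f}$)
$b{\left(a,d \right)} = -3 + 3 i$ ($b{\left(a,d \right)} = -3 + \sqrt{2} \sqrt{1 - \frac{11}{2}} = -3 + \sqrt{2} \sqrt{- \frac{9}{2}} = -3 + \sqrt{2} \frac{3 i \sqrt{2}}{2} = -3 + 3 i$)
$\left(1 b{\left(-2,4 \cdot 5 \right)}\right)^{2} = \left(1 \left(-3 + 3 i\right)\right)^{2} = \left(-3 + 3 i\right)^{2}$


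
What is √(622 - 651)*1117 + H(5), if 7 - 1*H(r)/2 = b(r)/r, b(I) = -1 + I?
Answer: 62/5 + 1117*I*√29 ≈ 12.4 + 6015.2*I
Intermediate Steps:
H(r) = 14 - 2*(-1 + r)/r
√(622 - 651)*1117 + H(5) = √(622 - 651)*1117 + (12 + 2/5) = √(-29)*1117 + (12 + 2*(⅕)) = (I*√29)*1117 + (12 + ⅖) = 1117*I*√29 + 62/5 = 62/5 + 1117*I*√29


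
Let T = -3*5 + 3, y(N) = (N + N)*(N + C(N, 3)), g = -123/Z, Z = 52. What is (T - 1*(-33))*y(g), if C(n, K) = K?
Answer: -85239/1352 ≈ -63.047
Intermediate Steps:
g = -123/52 ≈ -2.3654
y(N) = 2*N*(3 + N) (y(N) = (N + N)*(N + 3) = (2*N)*(3 + N) = 2*N*(3 + N))
T = -12 (T = -15 + 3 = -12)
(T - 1*(-33))*y(g) = (-12 - 1*(-33))*(2*(-123/52)*(3 - 123/52)) = (-12 + 33)*(2*(-123/52)*(33/52)) = 21*(-4059/1352) = -85239/1352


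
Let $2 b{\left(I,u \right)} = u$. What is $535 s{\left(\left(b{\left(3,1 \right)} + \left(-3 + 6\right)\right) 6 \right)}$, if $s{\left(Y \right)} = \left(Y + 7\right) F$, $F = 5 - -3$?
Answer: $119840$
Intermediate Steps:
$b{\left(I,u \right)} = \frac{u}{2}$
$F = 8$ ($F = 5 + 3 = 8$)
$s{\left(Y \right)} = 56 + 8 Y$ ($s{\left(Y \right)} = \left(Y + 7\right) 8 = \left(7 + Y\right) 8 = 56 + 8 Y$)
$535 s{\left(\left(b{\left(3,1 \right)} + \left(-3 + 6\right)\right) 6 \right)} = 535 \left(56 + 8 \left(\frac{1}{2} \cdot 1 + \left(-3 + 6\right)\right) 6\right) = 535 \left(56 + 8 \left(\frac{1}{2} + 3\right) 6\right) = 535 \left(56 + 8 \cdot \frac{7}{2} \cdot 6\right) = 535 \left(56 + 8 \cdot 21\right) = 535 \left(56 + 168\right) = 535 \cdot 224 = 119840$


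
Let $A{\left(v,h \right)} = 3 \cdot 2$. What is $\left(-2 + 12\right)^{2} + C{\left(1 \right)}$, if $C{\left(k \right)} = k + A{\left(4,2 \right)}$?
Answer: $107$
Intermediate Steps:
$A{\left(v,h \right)} = 6$
$C{\left(k \right)} = 6 + k$ ($C{\left(k \right)} = k + 6 = 6 + k$)
$\left(-2 + 12\right)^{2} + C{\left(1 \right)} = \left(-2 + 12\right)^{2} + \left(6 + 1\right) = 10^{2} + 7 = 100 + 7 = 107$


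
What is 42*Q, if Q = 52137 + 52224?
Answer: 4383162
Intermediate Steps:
Q = 104361
42*Q = 42*104361 = 4383162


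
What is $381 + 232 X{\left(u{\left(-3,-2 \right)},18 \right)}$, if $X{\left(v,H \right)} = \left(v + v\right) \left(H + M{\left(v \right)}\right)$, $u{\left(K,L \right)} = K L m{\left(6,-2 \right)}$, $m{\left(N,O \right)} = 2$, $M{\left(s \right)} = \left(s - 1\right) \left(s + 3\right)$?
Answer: $1019325$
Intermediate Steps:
$M{\left(s \right)} = \left(-1 + s\right) \left(3 + s\right)$
$u{\left(K,L \right)} = 2 K L$ ($u{\left(K,L \right)} = K L 2 = 2 K L$)
$X{\left(v,H \right)} = 2 v \left(-3 + H + v^{2} + 2 v\right)$ ($X{\left(v,H \right)} = \left(v + v\right) \left(H + \left(-3 + v^{2} + 2 v\right)\right) = 2 v \left(-3 + H + v^{2} + 2 v\right)$)
$381 + 232 X{\left(u{\left(-3,-2 \right)},18 \right)} = 381 + 232 \cdot 2 \cdot 2 \left(-3\right) \left(-2\right) \left(-3 + 18 + \left(2 \left(-3\right) \left(-2\right)\right)^{2} + 2 \cdot 2 \left(-3\right) \left(-2\right)\right) = 381 + 232 \cdot 2 \cdot 12 \left(-3 + 18 + 12^{2} + 2 \cdot 12\right) = 381 + 232 \cdot 2 \cdot 12 \left(-3 + 18 + 144 + 24\right) = 381 + 232 \cdot 2 \cdot 12 \cdot 183 = 381 + 232 \cdot 4392 = 381 + 1018944 = 1019325$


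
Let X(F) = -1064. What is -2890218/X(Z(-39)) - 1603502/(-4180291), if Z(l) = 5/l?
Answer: 6041829209783/2223914812 ≈ 2716.8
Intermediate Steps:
-2890218/X(Z(-39)) - 1603502/(-4180291) = -2890218/(-1064) - 1603502/(-4180291) = -2890218*(-1/1064) - 1603502*(-1/4180291) = 1445109/532 + 1603502/4180291 = 6041829209783/2223914812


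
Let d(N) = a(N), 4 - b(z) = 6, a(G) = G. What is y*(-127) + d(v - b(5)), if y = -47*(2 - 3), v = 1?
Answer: -5966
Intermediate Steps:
b(z) = -2 (b(z) = 4 - 1*6 = 4 - 6 = -2)
d(N) = N
y = 47 (y = -47*(-1) = 47)
y*(-127) + d(v - b(5)) = 47*(-127) + (1 - 1*(-2)) = -5969 + (1 + 2) = -5969 + 3 = -5966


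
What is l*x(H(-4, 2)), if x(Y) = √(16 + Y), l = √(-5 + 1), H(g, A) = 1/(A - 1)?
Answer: 2*I*√17 ≈ 8.2462*I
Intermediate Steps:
H(g, A) = 1/(-1 + A)
l = 2*I (l = √(-4) = 2*I ≈ 2.0*I)
l*x(H(-4, 2)) = (2*I)*√(16 + 1/(-1 + 2)) = (2*I)*√(16 + 1/1) = (2*I)*√(16 + 1) = (2*I)*√17 = 2*I*√17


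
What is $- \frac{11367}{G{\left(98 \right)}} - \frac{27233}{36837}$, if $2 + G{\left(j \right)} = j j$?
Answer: $- \frac{680217445}{353708874} \approx -1.9231$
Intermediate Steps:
$G{\left(j \right)} = -2 + j^{2}$ ($G{\left(j \right)} = -2 + j j = -2 + j^{2}$)
$- \frac{11367}{G{\left(98 \right)}} - \frac{27233}{36837} = - \frac{11367}{-2 + 98^{2}} - \frac{27233}{36837} = - \frac{11367}{-2 + 9604} - \frac{27233}{36837} = - \frac{11367}{9602} - \frac{27233}{36837} = - \frac{680217445}{353708874}$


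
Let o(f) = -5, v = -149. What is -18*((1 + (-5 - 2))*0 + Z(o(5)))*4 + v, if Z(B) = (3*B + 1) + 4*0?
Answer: 859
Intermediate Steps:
Z(B) = 1 + 3*B (Z(B) = (1 + 3*B) + 0 = 1 + 3*B)
-18*((1 + (-5 - 2))*0 + Z(o(5)))*4 + v = -18*((1 + (-5 - 2))*0 + (1 + 3*(-5)))*4 - 149 = -18*((1 - 7)*0 + (1 - 15))*4 - 149 = -18*(-6*0 - 14)*4 - 149 = -18*(0 - 14)*4 - 149 = -(-252)*4 - 149 = -18*(-56) - 149 = 1008 - 149 = 859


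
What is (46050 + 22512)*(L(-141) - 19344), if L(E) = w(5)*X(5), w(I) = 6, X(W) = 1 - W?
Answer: -1327908816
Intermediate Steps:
L(E) = -24 (L(E) = 6*(1 - 1*5) = 6*(1 - 5) = 6*(-4) = -24)
(46050 + 22512)*(L(-141) - 19344) = (46050 + 22512)*(-24 - 19344) = 68562*(-19368) = -1327908816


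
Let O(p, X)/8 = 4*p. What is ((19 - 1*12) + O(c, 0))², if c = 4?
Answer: 18225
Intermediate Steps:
O(p, X) = 32*p (O(p, X) = 8*(4*p) = 32*p)
((19 - 1*12) + O(c, 0))² = ((19 - 1*12) + 32*4)² = ((19 - 12) + 128)² = (7 + 128)² = 135² = 18225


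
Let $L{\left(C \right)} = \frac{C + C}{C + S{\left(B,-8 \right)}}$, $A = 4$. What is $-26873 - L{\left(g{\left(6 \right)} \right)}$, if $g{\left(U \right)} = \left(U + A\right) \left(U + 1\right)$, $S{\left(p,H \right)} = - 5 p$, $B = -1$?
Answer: $- \frac{403123}{15} \approx -26875.0$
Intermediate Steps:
$g{\left(U \right)} = \left(1 + U\right) \left(4 + U\right)$ ($g{\left(U \right)} = \left(U + 4\right) \left(U + 1\right) = \left(4 + U\right) \left(1 + U\right) = \left(1 + U\right) \left(4 + U\right)$)
$L{\left(C \right)} = \frac{2 C}{5 + C}$ ($L{\left(C \right)} = \frac{C + C}{C - -5} = \frac{2 C}{C + 5} = \frac{2 C}{5 + C}$)
$-26873 - L{\left(g{\left(6 \right)} \right)} = -26873 - \frac{2 \left(4 + 6^{2} + 5 \cdot 6\right)}{5 + \left(4 + 6^{2} + 5 \cdot 6\right)} = -26873 - \frac{2 \left(4 + 36 + 30\right)}{5 + \left(4 + 36 + 30\right)} = -26873 - 2 \cdot 70 \frac{1}{5 + 70} = -26873 - 2 \cdot 70 \cdot \frac{1}{75} = -26873 - \frac{28}{15} = - \frac{403123}{15}$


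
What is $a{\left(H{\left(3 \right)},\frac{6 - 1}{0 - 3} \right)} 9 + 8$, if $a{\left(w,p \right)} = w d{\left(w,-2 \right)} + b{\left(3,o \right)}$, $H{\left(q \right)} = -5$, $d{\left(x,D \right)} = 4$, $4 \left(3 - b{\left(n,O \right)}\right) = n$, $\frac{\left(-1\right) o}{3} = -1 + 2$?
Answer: $- \frac{607}{4} \approx -151.75$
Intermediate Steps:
$o = -3$ ($o = - 3 \left(-1 + 2\right) = \left(-3\right) 1 = -3$)
$b{\left(n,O \right)} = 3 - \frac{n}{4}$
$a{\left(w,p \right)} = \frac{9}{4} + 4 w$ ($a{\left(w,p \right)} = w 4 + \left(3 - \frac{3}{4}\right) = 4 w + \left(3 - \frac{3}{4}\right) = 4 w + \frac{9}{4} = \frac{9}{4} + 4 w$)
$a{\left(H{\left(3 \right)},\frac{6 - 1}{0 - 3} \right)} 9 + 8 = \left(\frac{9}{4} + 4 \left(-5\right)\right) 9 + 8 = \left(\frac{9}{4} - 20\right) 9 + 8 = \left(- \frac{71}{4}\right) 9 + 8 = - \frac{639}{4} + 8 = - \frac{607}{4}$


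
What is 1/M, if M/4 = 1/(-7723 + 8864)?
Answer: 1141/4 ≈ 285.25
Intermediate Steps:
M = 4/1141 (M = 4/(-7723 + 8864) = 4/1141 ≈ 0.0035057)
1/M = 1/(4/1141) = 1141/4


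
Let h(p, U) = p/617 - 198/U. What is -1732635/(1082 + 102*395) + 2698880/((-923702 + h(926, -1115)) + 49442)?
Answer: -279727427110962685/6220801318029892 ≈ -44.966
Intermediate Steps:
h(p, U) = -198/U + p/617 (h(p, U) = p*(1/617) - 198/U = p/617 - 198/U = -198/U + p/617)
-1732635/(1082 + 102*395) + 2698880/((-923702 + h(926, -1115)) + 49442) = -1732635/(1082 + 102*395) + 2698880/((-923702 + (-198/(-1115) + (1/617)*926)) + 49442) = -1732635/(1082 + 40290) + 2698880/((-923702 + (-198*(-1/1115) + 926/617)) + 49442) = -1732635/41372 + 2698880/((-923702 + (198/1115 + 926/617)) + 49442) = -1732635*1/41372 + 2698880/((-923702 + 1154656/687955) + 49442) = -1732635/41372 + 2698880/(-635464254754/687955 + 49442) = -1732635/41372 + 2698880/(-601450383644/687955) = -1732635/41372 + 2698880*(-687955/601450383644) = -1732635/41372 - 464176997600/150362595911 = -279727427110962685/6220801318029892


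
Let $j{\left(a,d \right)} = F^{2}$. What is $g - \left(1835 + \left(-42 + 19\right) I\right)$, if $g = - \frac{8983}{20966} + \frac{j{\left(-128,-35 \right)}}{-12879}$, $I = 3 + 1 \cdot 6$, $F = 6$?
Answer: $- \frac{48856757825}{30002346} \approx -1628.4$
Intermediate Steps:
$I = 9$ ($I = 3 + 6 = 9$)
$j{\left(a,d \right)} = 36$ ($j{\left(a,d \right)} = 6^{2} = 36$)
$g = - \frac{12938537}{30002346}$ ($g = - \frac{8983}{20966} + \frac{36}{-12879} = \left(-8983\right) \frac{1}{20966} + 36 \left(- \frac{1}{12879}\right) = - \frac{8983}{20966} - \frac{4}{1431} = - \frac{12938537}{30002346} \approx -0.43125$)
$g - \left(1835 + \left(-42 + 19\right) I\right) = - \frac{12938537}{30002346} - \left(1835 + \left(-42 + 19\right) 9\right) = - \frac{12938537}{30002346} - \left(1835 - 207\right) = - \frac{12938537}{30002346} - 1628 = - \frac{48856757825}{30002346}$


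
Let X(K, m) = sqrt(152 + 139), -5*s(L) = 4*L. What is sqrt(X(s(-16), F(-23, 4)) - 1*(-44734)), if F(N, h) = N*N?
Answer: sqrt(44734 + sqrt(291)) ≈ 211.54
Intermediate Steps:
F(N, h) = N**2
s(L) = -4*L/5
X(K, m) = sqrt(291)
sqrt(X(s(-16), F(-23, 4)) - 1*(-44734)) = sqrt(sqrt(291) - 1*(-44734)) = sqrt(sqrt(291) + 44734) = sqrt(44734 + sqrt(291))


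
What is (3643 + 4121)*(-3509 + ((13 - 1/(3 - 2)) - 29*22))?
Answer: -32104140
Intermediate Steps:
(3643 + 4121)*(-3509 + ((13 - 1/(3 - 2)) - 29*22)) = 7764*(-3509 + ((13 - 1/1) - 638)) = 7764*(-3509 + ((13 - 1*1) - 638)) = 7764*(-3509 + ((13 - 1) - 638)) = 7764*(-3509 + (12 - 638)) = 7764*(-3509 - 626) = 7764*(-4135) = -32104140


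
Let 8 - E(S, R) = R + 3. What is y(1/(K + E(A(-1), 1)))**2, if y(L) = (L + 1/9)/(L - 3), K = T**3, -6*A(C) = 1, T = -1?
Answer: 1/36 ≈ 0.027778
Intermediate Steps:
A(C) = -1/6 (A(C) = -1/6*1 = -1/6)
E(S, R) = 5 - R (E(S, R) = 8 - (R + 3) = 8 - (3 + R) = 8 + (-3 - R) = 5 - R)
K = -1 (K = (-1)**3 = -1)
y(L) = (1/9 + L)/(-3 + L) (y(L) = (L + 1/9)/(-3 + L) = (1/9 + L)/(-3 + L))
y(1/(K + E(A(-1), 1)))**2 = ((1/9 + 1/(-1 + (5 - 1*1)))/(-3 + 1/(-1 + (5 - 1*1))))**2 = ((1/9 + 1/(-1 + (5 - 1)))/(-3 + 1/(-1 + (5 - 1))))**2 = ((1/9 + 1/(-1 + 4))/(-3 + 1/(-1 + 4)))**2 = ((1/9 + 1/3)/(-3 + 1/3))**2 = ((4/9)/(-8/3))**2 = (-3/8*4/9)**2 = (-1/6)**2 = 1/36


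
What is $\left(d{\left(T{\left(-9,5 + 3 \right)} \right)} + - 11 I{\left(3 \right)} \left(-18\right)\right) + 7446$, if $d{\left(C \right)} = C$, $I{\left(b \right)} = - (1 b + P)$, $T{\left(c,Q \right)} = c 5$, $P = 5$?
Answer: $5817$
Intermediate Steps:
$T{\left(c,Q \right)} = 5 c$
$I{\left(b \right)} = -5 - b$ ($I{\left(b \right)} = - (1 b + 5) = - (b + 5) = - (5 + b) = -5 - b$)
$\left(d{\left(T{\left(-9,5 + 3 \right)} \right)} + - 11 I{\left(3 \right)} \left(-18\right)\right) + 7446 = \left(5 \left(-9\right) + - 11 \left(-5 - 3\right) \left(-18\right)\right) + 7446 = \left(-45 + - 11 \left(-5 - 3\right) \left(-18\right)\right) + 7446 = \left(-45 + \left(-11\right) \left(-8\right) \left(-18\right)\right) + 7446 = \left(-45 + 88 \left(-18\right)\right) + 7446 = \left(-45 - 1584\right) + 7446 = -1629 + 7446 = 5817$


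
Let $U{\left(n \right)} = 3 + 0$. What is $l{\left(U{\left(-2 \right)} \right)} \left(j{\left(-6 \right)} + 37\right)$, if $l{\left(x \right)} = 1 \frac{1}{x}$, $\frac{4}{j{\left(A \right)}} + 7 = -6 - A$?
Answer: $\frac{85}{7} \approx 12.143$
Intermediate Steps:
$U{\left(n \right)} = 3$
$j{\left(A \right)} = \frac{4}{-13 - A}$ ($j{\left(A \right)} = \frac{4}{-7 - \left(6 + A\right)} = \frac{4}{-13 - A}$)
$l{\left(x \right)} = \frac{1}{x}$
$l{\left(U{\left(-2 \right)} \right)} \left(j{\left(-6 \right)} + 37\right) = \frac{- \frac{4}{13 - 6} + 37}{3} = \frac{- \frac{4}{7} + 37}{3} = \frac{1}{3} \cdot \frac{255}{7} = \frac{85}{7}$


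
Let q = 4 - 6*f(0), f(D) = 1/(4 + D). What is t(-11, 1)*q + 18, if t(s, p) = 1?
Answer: 41/2 ≈ 20.500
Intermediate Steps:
q = 5/2 (q = 4 - 6/(4 + 0) = 4 - 6/4 = 4 - 6*¼ = 4 - 3/2 = 5/2 ≈ 2.5000)
t(-11, 1)*q + 18 = 1*(5/2) + 18 = 5/2 + 18 = 41/2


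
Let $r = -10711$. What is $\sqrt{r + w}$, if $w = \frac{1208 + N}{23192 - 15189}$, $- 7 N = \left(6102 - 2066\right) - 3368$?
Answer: $\frac{i \sqrt{33614456704003}}{56021} \approx 103.49 i$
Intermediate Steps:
$N = - \frac{668}{7}$ ($N = - \frac{\left(6102 - 2066\right) - 3368}{7} = - \frac{4036 - 3368}{7} = \left(- \frac{1}{7}\right) 668 = - \frac{668}{7} \approx -95.429$)
$w = \frac{7788}{56021}$ ($w = \frac{1208 - \frac{668}{7}}{23192 - 15189} = \frac{7788}{7 \cdot 8003} = \frac{7788}{7} \cdot \frac{1}{8003} = \frac{7788}{56021} \approx 0.13902$)
$\sqrt{r + w} = \sqrt{-10711 + \frac{7788}{56021}} = \sqrt{- \frac{600033143}{56021}} = \frac{i \sqrt{33614456704003}}{56021}$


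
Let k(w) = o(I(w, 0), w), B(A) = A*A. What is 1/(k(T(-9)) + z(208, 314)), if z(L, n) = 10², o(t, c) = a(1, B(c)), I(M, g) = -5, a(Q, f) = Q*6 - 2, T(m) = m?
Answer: 1/104 ≈ 0.0096154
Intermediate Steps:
B(A) = A²
a(Q, f) = -2 + 6*Q (a(Q, f) = 6*Q - 2 = -2 + 6*Q)
o(t, c) = 4 (o(t, c) = -2 + 6*1 = -2 + 6 = 4)
z(L, n) = 100
k(w) = 4
1/(k(T(-9)) + z(208, 314)) = 1/(4 + 100) = 1/104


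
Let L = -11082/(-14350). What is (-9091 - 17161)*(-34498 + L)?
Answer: 6497832271468/7175 ≈ 9.0562e+8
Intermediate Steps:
L = 5541/7175 (L = -11082*(-1/14350) = 5541/7175 ≈ 0.77226)
(-9091 - 17161)*(-34498 + L) = (-9091 - 17161)*(-34498 + 5541/7175) = -26252*(-247517609/7175) = 6497832271468/7175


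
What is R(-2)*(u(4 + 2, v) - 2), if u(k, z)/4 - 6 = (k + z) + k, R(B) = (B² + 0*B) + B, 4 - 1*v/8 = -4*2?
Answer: 908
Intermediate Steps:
v = 96 (v = 32 - (-32)*2 = 32 - 8*(-8) = 32 + 64 = 96)
R(B) = B + B² (R(B) = (B² + 0) + B = B² + B = B + B²)
u(k, z) = 24 + 4*z + 8*k (u(k, z) = 24 + 4*((k + z) + k) = 24 + 4*(z + 2*k) = 24 + (4*z + 8*k) = 24 + 4*z + 8*k)
R(-2)*(u(4 + 2, v) - 2) = (-2*(1 - 2))*((24 + 4*96 + 8*(4 + 2)) - 2) = (-2*(-1))*((24 + 384 + 8*6) - 2) = 2*((24 + 384 + 48) - 2) = 2*(456 - 2) = 2*454 = 908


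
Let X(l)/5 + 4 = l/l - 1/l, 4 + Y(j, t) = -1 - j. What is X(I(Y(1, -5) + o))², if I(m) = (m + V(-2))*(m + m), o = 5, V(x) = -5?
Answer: 34225/144 ≈ 237.67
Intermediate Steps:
Y(j, t) = -5 - j (Y(j, t) = -4 + (-1 - j) = -5 - j)
I(m) = 2*m*(-5 + m) (I(m) = (m - 5)*(m + m) = (-5 + m)*(2*m) = 2*m*(-5 + m))
X(l) = -15 - 5/l (X(l) = -20 + 5*(l/l - 1/l) = -20 + 5*(1 - 1/l) = -20 + (5 - 5/l) = -15 - 5/l)
X(I(Y(1, -5) + o))² = (-15 - 5*1/(2*(-5 + ((-5 - 1*1) + 5))*((-5 - 1*1) + 5)))² = (-15 - 5*1/(2*(-5 + ((-5 - 1) + 5))*((-5 - 1) + 5)))² = (-15 - 5*1/(2*(-6 + 5)*(-5 + (-6 + 5))))² = (-15 - 5*(-1/(2*(-5 - 1))))² = (-15 - 5/(2*(-1)*(-6)))² = (-15 - 5/12)² = (-185/12)² = 34225/144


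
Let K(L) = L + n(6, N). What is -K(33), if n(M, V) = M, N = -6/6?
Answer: -39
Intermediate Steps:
N = -1 (N = -6*⅙ = -1)
K(L) = 6 + L (K(L) = L + 6 = 6 + L)
-K(33) = -(6 + 33) = -1*39 = -39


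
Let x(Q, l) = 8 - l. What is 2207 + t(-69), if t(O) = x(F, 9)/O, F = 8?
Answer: 152284/69 ≈ 2207.0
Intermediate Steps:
t(O) = -1/O (t(O) = (8 - 1*9)/O = (8 - 9)/O = -1/O)
2207 + t(-69) = 2207 - 1/(-69) = 2207 - 1*(-1/69) = 2207 + 1/69 = 152284/69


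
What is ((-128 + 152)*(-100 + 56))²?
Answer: 1115136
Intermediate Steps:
((-128 + 152)*(-100 + 56))² = (24*(-44))² = (-1056)² = 1115136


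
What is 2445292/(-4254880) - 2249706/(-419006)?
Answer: 152636375813/31836075880 ≈ 4.7944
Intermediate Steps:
2445292/(-4254880) - 2249706/(-419006) = 2445292*(-1/4254880) - 2249706*(-1/419006) = -611323/1063720 + 1124853/209503 = 152636375813/31836075880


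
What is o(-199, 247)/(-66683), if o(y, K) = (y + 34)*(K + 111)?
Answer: 59070/66683 ≈ 0.88583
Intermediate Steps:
o(y, K) = (34 + y)*(111 + K)
o(-199, 247)/(-66683) = (3774 + 34*247 + 111*(-199) + 247*(-199))/(-66683) = (3774 + 8398 - 22089 - 49153)*(-1/66683) = -59070*(-1/66683) = 59070/66683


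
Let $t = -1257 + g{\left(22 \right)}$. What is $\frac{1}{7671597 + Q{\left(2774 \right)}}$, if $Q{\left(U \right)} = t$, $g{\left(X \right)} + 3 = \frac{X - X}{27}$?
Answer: $\frac{1}{7670337} \approx 1.3037 \cdot 10^{-7}$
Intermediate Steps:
$g{\left(X \right)} = -3$ ($g{\left(X \right)} = -3 + \frac{X - X}{27} = -3 + 0 \cdot \frac{1}{27} = -3 + 0 = -3$)
$t = -1260$ ($t = -1257 - 3 = -1260$)
$Q{\left(U \right)} = -1260$
$\frac{1}{7671597 + Q{\left(2774 \right)}} = \frac{1}{7671597 - 1260} = \frac{1}{7670337}$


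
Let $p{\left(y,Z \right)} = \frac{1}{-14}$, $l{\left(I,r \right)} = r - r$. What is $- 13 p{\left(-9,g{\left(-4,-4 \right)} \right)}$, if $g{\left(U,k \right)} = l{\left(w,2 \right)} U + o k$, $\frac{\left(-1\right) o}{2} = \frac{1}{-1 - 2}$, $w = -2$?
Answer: $\frac{13}{14} \approx 0.92857$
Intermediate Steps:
$l{\left(I,r \right)} = 0$
$o = \frac{2}{3}$ ($o = - \frac{2}{-1 - 2} = - \frac{2}{-3} = \left(-2\right) \left(- \frac{1}{3}\right) = \frac{2}{3} \approx 0.66667$)
$g{\left(U,k \right)} = \frac{2 k}{3}$ ($g{\left(U,k \right)} = 0 U + \frac{2 k}{3} = 0 + \frac{2 k}{3} = \frac{2 k}{3}$)
$p{\left(y,Z \right)} = - \frac{1}{14}$
$- 13 p{\left(-9,g{\left(-4,-4 \right)} \right)} = \left(-13\right) \left(- \frac{1}{14}\right) = \frac{13}{14}$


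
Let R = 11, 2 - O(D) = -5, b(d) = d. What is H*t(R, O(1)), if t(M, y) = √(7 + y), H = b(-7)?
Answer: -7*√14 ≈ -26.192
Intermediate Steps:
O(D) = 7 (O(D) = 2 - 1*(-5) = 2 + 5 = 7)
H = -7
H*t(R, O(1)) = -7*√(7 + 7) = -7*√14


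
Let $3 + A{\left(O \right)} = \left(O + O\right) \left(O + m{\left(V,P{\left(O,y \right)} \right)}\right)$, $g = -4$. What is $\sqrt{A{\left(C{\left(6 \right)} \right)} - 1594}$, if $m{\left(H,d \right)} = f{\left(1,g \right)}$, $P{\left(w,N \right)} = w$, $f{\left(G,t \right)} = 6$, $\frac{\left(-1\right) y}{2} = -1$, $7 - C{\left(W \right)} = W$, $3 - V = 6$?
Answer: $i \sqrt{1583} \approx 39.787 i$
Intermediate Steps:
$V = -3$ ($V = 3 - 6 = -3$)
$C{\left(W \right)} = 7 - W$
$y = 2$ ($y = \left(-2\right) \left(-1\right) = 2$)
$m{\left(H,d \right)} = 6$
$A{\left(O \right)} = -3 + 2 O \left(6 + O\right)$ ($A{\left(O \right)} = -3 + \left(O + O\right) \left(O + 6\right) = -3 + 2 O \left(6 + O\right)$)
$\sqrt{A{\left(C{\left(6 \right)} \right)} - 1594} = \sqrt{\left(-3 + 2 \left(7 - 6\right)^{2} + 12 \left(7 - 6\right)\right) - 1594} = \sqrt{\left(-3 + 2 \cdot 1^{2} + 12 \cdot 1\right) - 1594} = \sqrt{\left(-3 + 2 \cdot 1 + 12\right) - 1594} = \sqrt{\left(-3 + 2 + 12\right) - 1594} = \sqrt{11 - 1594} = \sqrt{-1583} = i \sqrt{1583}$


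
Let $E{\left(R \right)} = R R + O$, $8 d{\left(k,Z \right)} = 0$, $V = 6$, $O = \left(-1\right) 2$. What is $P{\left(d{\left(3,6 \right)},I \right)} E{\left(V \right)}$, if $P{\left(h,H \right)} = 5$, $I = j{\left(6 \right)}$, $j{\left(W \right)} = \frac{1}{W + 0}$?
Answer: $170$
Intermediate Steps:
$O = -2$
$j{\left(W \right)} = \frac{1}{W}$
$d{\left(k,Z \right)} = 0$ ($d{\left(k,Z \right)} = \frac{1}{8} \cdot 0 = 0$)
$I = \frac{1}{6} \approx 0.16667$
$E{\left(R \right)} = -2 + R^{2}$ ($E{\left(R \right)} = R R - 2 = R^{2} - 2 = -2 + R^{2}$)
$P{\left(d{\left(3,6 \right)},I \right)} E{\left(V \right)} = 5 \left(-2 + 6^{2}\right) = 5 \left(-2 + 36\right) = 5 \cdot 34 = 170$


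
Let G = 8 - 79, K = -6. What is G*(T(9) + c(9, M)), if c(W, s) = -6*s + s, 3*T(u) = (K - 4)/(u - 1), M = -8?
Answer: -33725/12 ≈ -2810.4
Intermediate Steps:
G = -71
T(u) = -10/(3*(-1 + u)) (T(u) = ((-6 - 4)/(u - 1))/3 = (-10/(-1 + u))/3 = -10/(3*(-1 + u)))
c(W, s) = -5*s
G*(T(9) + c(9, M)) = -71*(-10/(-3 + 3*9) - 5*(-8)) = -71*(-10/(-3 + 27) + 40) = -71*(-10/24 + 40) = -71*(-10*1/24 + 40) = -71*(-5/12 + 40) = -71*475/12 = -33725/12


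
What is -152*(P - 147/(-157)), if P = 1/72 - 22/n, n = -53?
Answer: -15541259/74889 ≈ -207.52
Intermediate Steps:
P = 1637/3816 (P = 1/72 - 22/(-53) = 1*(1/72) - 22*(-1/53) = 1/72 + 22/53 = 1637/3816 ≈ 0.42898)
-152*(P - 147/(-157)) = -152*(1637/3816 - 147/(-157)) = -152*(1637/3816 - 147*(-1/157)) = -152*(1637/3816 + 147/157) = -152*817961/599112 = -15541259/74889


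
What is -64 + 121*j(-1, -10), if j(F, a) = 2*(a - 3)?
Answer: -3210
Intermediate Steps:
j(F, a) = -6 + 2*a (j(F, a) = 2*(-3 + a) = -6 + 2*a)
-64 + 121*j(-1, -10) = -64 + 121*(-6 + 2*(-10)) = -64 + 121*(-6 - 20) = -64 + 121*(-26) = -64 - 3146 = -3210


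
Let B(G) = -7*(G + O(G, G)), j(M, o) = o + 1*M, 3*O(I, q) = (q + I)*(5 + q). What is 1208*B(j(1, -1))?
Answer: 0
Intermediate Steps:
O(I, q) = (5 + q)*(I + q)/3 (O(I, q) = ((q + I)*(5 + q))/3 = ((I + q)*(5 + q))/3 = ((5 + q)*(I + q))/3 = (5 + q)*(I + q)/3)
j(M, o) = M + o (j(M, o) = o + M = M + o)
B(G) = -91*G/3 - 14*G²/3 (B(G) = -7*(G + (G²/3 + 5*G/3 + 5*G/3 + G*G/3)) = -7*(G + (G²/3 + 5*G/3 + 5*G/3 + G²/3)) = -7*(G + (2*G²/3 + 10*G/3)) = -7*(2*G²/3 + 13*G/3) = -91*G/3 - 14*G²/3)
1208*B(j(1, -1)) = 1208*(7*(1 - 1)*(-13 - 2*(1 - 1))/3) = 1208*((7/3)*0*(-13 - 2*0)) = 1208*((7/3)*0*(-13 + 0)) = 1208*((7/3)*0*(-13)) = 1208*0 = 0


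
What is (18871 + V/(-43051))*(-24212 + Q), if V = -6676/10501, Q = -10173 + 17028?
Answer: -148075593064456129/452078551 ≈ -3.2754e+8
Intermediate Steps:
Q = 6855
V = -6676/10501 (V = -6676*1/10501 = -6676/10501 ≈ -0.63575)
(18871 + V/(-43051))*(-24212 + Q) = (18871 - 6676/10501/(-43051))*(-24212 + 6855) = (18871 - 6676/10501*(-1/43051))*(-17357) = (18871 + 6676/452078551)*(-17357) = (8531174342597/452078551)*(-17357) = -148075593064456129/452078551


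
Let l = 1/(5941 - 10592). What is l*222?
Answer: -222/4651 ≈ -0.047732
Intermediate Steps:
l = -1/4651 (l = 1/(-4651) = -1/4651 ≈ -0.00021501)
l*222 = -1/4651*222 = -222/4651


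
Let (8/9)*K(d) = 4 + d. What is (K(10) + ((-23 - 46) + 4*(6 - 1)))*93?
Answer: -12369/4 ≈ -3092.3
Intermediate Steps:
K(d) = 9/2 + 9*d/8 (K(d) = 9*(4 + d)/8 = 9/2 + 9*d/8)
(K(10) + ((-23 - 46) + 4*(6 - 1)))*93 = ((9/2 + (9/8)*10) + ((-23 - 46) + 4*(6 - 1)))*93 = ((9/2 + 45/4) + (-69 + 4*5))*93 = (63/4 + (-69 + 20))*93 = (63/4 - 49)*93 = -133/4*93 = -12369/4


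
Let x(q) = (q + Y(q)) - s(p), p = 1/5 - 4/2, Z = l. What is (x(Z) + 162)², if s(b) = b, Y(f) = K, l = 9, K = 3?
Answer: 772641/25 ≈ 30906.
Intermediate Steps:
Z = 9
Y(f) = 3
p = -9/5 (p = 1*(⅕) - 4*½ = ⅕ - 2 = -9/5 ≈ -1.8000)
x(q) = 24/5 + q (x(q) = (q + 3) - 1*(-9/5) = (3 + q) + 9/5 = 24/5 + q)
(x(Z) + 162)² = ((24/5 + 9) + 162)² = (69/5 + 162)² = (879/5)² = 772641/25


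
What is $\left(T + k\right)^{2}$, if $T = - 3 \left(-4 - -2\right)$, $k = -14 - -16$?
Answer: $64$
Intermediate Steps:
$k = 2$ ($k = -14 + 16 = 2$)
$T = 6$ ($T = - 3 \left(-4 + 2\right) = \left(-3\right) \left(-2\right) = 6$)
$\left(T + k\right)^{2} = \left(6 + 2\right)^{2} = 8^{2} = 64$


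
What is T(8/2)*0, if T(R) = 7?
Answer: 0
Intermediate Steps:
T(8/2)*0 = 7*0 = 0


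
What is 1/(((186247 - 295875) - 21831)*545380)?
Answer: -1/71695109420 ≈ -1.3948e-11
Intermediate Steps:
1/(((186247 - 295875) - 21831)*545380) = (1/545380)/(-109628 - 21831) = (1/545380)/(-131459) = -1/131459*1/545380 = -1/71695109420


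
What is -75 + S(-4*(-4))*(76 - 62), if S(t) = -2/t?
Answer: -307/4 ≈ -76.750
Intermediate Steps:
-75 + S(-4*(-4))*(76 - 62) = -75 + (-2/((-4*(-4))))*(76 - 62) = -75 - 2/16*14 = -75 - 2*1/16*14 = -75 - ⅛*14 = -75 - 7/4 = -307/4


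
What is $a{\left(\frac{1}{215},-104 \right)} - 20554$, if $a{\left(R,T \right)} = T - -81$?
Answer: $-20577$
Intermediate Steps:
$a{\left(R,T \right)} = 81 + T$ ($a{\left(R,T \right)} = T + 81 = 81 + T$)
$a{\left(\frac{1}{215},-104 \right)} - 20554 = \left(81 - 104\right) - 20554 = -23 - 20554 = -20577$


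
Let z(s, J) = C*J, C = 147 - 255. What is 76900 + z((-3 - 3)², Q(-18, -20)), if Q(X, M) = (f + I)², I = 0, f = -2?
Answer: 76468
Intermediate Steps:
Q(X, M) = 4 (Q(X, M) = (-2 + 0)² = (-2)² = 4)
C = -108
z(s, J) = -108*J
76900 + z((-3 - 3)², Q(-18, -20)) = 76900 - 108*4 = 76900 - 432 = 76468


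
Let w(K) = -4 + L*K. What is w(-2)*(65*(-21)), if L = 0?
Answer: 5460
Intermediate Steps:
w(K) = -4 (w(K) = -4 + 0*K = -4 + 0 = -4)
w(-2)*(65*(-21)) = -260*(-21) = -4*(-1365) = 5460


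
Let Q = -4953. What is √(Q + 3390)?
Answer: I*√1563 ≈ 39.535*I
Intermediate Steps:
√(Q + 3390) = √(-4953 + 3390) = √(-1563) = I*√1563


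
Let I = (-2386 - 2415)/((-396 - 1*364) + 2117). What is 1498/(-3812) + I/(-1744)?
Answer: -881719343/2255377424 ≈ -0.39094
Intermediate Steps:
I = -4801/1357 (I = -4801/((-396 - 364) + 2117) = -4801/(-760 + 2117) = -4801/1357 ≈ -3.5380)
1498/(-3812) + I/(-1744) = 1498/(-3812) - 4801/1357/(-1744) = 1498*(-1/3812) - 4801/1357*(-1/1744) = -749/1906 + 4801/2366608 = -881719343/2255377424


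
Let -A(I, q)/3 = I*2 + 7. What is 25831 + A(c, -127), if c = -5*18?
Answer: 26350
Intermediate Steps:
c = -90
A(I, q) = -21 - 6*I (A(I, q) = -3*(I*2 + 7) = -3*(2*I + 7) = -3*(7 + 2*I) = -21 - 6*I)
25831 + A(c, -127) = 25831 + (-21 - 6*(-90)) = 25831 + (-21 + 540) = 25831 + 519 = 26350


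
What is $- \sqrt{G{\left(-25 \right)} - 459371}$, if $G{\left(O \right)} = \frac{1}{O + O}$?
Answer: $- \frac{29 i \sqrt{54622}}{10} \approx - 677.77 i$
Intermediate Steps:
$G{\left(O \right)} = \frac{1}{2 O}$
$- \sqrt{G{\left(-25 \right)} - 459371} = - \sqrt{\frac{1}{2 \left(-25\right)} - 459371} = - \sqrt{\frac{1}{2} \left(- \frac{1}{25}\right) - 459371} = - \sqrt{- \frac{1}{50} - 459371} = - \sqrt{- \frac{22968551}{50}} = - \frac{29 i \sqrt{54622}}{10}$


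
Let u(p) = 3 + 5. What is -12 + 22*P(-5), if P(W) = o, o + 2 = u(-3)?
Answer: 120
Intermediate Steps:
u(p) = 8
o = 6 (o = -2 + 8 = 6)
P(W) = 6
-12 + 22*P(-5) = -12 + 22*6 = -12 + 132 = 120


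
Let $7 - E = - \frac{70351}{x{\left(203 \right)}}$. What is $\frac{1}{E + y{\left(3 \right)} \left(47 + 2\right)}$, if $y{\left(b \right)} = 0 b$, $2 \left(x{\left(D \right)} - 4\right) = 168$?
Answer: $\frac{88}{70967} \approx 0.00124$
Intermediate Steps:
$x{\left(D \right)} = 88$ ($x{\left(D \right)} = 4 + \frac{1}{2} \cdot 168 = 4 + 84 = 88$)
$y{\left(b \right)} = 0$
$E = \frac{70967}{88}$ ($E = 7 - - \frac{70351}{88} = 7 + \frac{70351}{88} = \frac{70967}{88} \approx 806.44$)
$\frac{1}{E + y{\left(3 \right)} \left(47 + 2\right)} = \frac{1}{\frac{70967}{88} + 0 \left(47 + 2\right)} = \frac{1}{\frac{70967}{88} + 0 \cdot 49} = \frac{1}{\frac{70967}{88} + 0} = \frac{1}{\frac{70967}{88}} = \frac{88}{70967}$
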